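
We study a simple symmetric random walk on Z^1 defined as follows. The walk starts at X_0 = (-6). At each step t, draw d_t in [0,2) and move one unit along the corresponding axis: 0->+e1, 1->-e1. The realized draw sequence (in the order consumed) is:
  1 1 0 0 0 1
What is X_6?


(-6)

t=0: X=(-6), d=1 → -e1, X_1=(-7)
t=1: X=(-7), d=1 → -e1, X_2=(-8)
t=2: X=(-8), d=0 → +e1, X_3=(-7)
t=3: X=(-7), d=0 → +e1, X_4=(-6)
t=4: X=(-6), d=0 → +e1, X_5=(-5)
t=5: X=(-5), d=1 → -e1, X_6=(-6)


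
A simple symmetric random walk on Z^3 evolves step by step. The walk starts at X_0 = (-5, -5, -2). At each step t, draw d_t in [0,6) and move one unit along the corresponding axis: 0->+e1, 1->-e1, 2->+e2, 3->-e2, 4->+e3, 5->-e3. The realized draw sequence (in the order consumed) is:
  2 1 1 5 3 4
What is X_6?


(-7, -5, -2)

t=0: X=(-5, -5, -2), d=2 → +e2, X_1=(-5, -4, -2)
t=1: X=(-5, -4, -2), d=1 → -e1, X_2=(-6, -4, -2)
t=2: X=(-6, -4, -2), d=1 → -e1, X_3=(-7, -4, -2)
t=3: X=(-7, -4, -2), d=5 → -e3, X_4=(-7, -4, -3)
t=4: X=(-7, -4, -3), d=3 → -e2, X_5=(-7, -5, -3)
t=5: X=(-7, -5, -3), d=4 → +e3, X_6=(-7, -5, -2)


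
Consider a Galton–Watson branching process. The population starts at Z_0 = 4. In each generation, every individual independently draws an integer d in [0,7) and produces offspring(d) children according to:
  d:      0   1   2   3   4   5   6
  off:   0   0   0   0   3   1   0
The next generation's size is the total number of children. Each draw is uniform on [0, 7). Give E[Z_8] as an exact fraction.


Outcome values over d=0..6: [0, 0, 0, 0, 3, 1, 0]
Σy = 4, Σy² = 10, M = 7
μ = 4/7 = 4/7,  σ² = 10/7 − (4/7)² = 54/49
E[Z_0] = 4
E[Z_1] = 4/7·E[Z_0] = 16/7
E[Z_2] = 4/7·E[Z_1] = 64/49
E[Z_3] = 4/7·E[Z_2] = 256/343
E[Z_4] = 4/7·E[Z_3] = 1024/2401
E[Z_5] = 4/7·E[Z_4] = 4096/16807
E[Z_6] = 4/7·E[Z_5] = 16384/117649
E[Z_7] = 4/7·E[Z_6] = 65536/823543
E[Z_8] = 4/7·E[Z_7] = 262144/5764801

262144/5764801


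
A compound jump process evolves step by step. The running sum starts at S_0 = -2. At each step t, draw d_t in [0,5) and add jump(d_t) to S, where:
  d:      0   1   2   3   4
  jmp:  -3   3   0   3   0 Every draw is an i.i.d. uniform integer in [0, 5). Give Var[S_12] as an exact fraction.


Outcome values over d=0..4: [-3, 3, 0, 3, 0]
Σy = 3, Σy² = 27, M = 5
μ = 3/5 = 3/5,  σ² = 27/5 − (3/5)² = 126/25
Independent increments: Var[S_12] = 12·σ² = 12·(126/25) = 1512/25

1512/25


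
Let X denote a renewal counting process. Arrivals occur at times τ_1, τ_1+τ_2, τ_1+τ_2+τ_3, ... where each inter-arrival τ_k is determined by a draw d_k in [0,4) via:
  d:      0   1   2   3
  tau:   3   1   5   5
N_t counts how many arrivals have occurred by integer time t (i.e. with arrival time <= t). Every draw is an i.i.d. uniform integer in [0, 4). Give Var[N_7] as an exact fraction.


Inter-arrival values over d=0..3: [3, 1, 5, 5]
Each d has probability 1/4, so the pmf of τ is: f(1) = 1/4, f(3) = 1/4, f(5) = 1/2
Let p_n(j) = P(N_n = j), with p_0 = [1]. Condition on τ_1: p_n(0) = P(τ > n), and for j >= 1, p_n(j) = Σ_{k<=n} f(k)·p_{n−k}(j−1)
p_1 = [3/4, 1/4]  (j = 0..1)
p_2 = [3/4, 3/16, 1/16]  (j = 0..2)
p_3 = [1/2, 7/16, 3/64, 1/64]  (j = 0..3)
p_4 = [1/2, 5/16, 11/64, 3/256, 1/256]  (j = 0..4)
p_5 = [0, 13/16, 1/8, 15/256, 3/1024, 1/1024]  (j = 0..5)
p_6 = [0, 1/2, 7/16, 11/256, 19/1024, 3/4096, 1/4096]  (j = 0..6)
p_7 = [0, 1/2, 19/64, 47/256, 7/512, 23/4096, 3/16384, 1/16384]  (j = 0..7)
E[N_7] = Σ j·p_7(j) = 28325/16384;  E[N_7²] = Σ j²·p_7(j) = 60761/16384
Var[N_7] = 60761/16384 − (28325/16384)² = 193202599/268435456

193202599/268435456


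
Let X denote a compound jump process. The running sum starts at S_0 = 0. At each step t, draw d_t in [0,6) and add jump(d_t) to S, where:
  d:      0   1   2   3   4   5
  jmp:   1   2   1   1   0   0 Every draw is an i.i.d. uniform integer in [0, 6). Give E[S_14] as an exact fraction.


Outcome values over d=0..5: [1, 2, 1, 1, 0, 0]
Σy = 5, Σy² = 7, M = 6
μ = 5/6 = 5/6,  σ² = 7/6 − (5/6)² = 17/36
E[S_14] = 0 + 14·(5/6) = 35/3

35/3


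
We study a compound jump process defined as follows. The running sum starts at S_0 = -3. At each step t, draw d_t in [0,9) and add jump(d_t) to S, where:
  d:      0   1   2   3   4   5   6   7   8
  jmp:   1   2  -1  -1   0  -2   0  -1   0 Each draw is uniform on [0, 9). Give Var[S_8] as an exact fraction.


832/81

Outcome values over d=0..8: [1, 2, -1, -1, 0, -2, 0, -1, 0]
Σy = -2, Σy² = 12, M = 9
μ = -2/9 = -2/9,  σ² = 12/9 − (-2/9)² = 104/81
Independent increments: Var[S_8] = 8·σ² = 8·(104/81) = 832/81


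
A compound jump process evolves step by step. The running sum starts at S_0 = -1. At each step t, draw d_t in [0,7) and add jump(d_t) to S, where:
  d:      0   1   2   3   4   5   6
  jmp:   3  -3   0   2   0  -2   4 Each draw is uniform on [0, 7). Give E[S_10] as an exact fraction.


33/7

Outcome values over d=0..6: [3, -3, 0, 2, 0, -2, 4]
Σy = 4, Σy² = 42, M = 7
μ = 4/7 = 4/7,  σ² = 42/7 − (4/7)² = 278/49
E[S_10] = -1 + 10·(4/7) = 33/7


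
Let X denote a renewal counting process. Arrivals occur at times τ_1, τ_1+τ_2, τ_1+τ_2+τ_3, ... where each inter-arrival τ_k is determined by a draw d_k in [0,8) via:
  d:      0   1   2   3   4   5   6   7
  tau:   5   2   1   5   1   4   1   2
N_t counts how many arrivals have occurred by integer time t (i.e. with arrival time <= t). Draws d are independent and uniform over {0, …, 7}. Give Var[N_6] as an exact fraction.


74336335871/68719476736

Inter-arrival values over d=0..7: [5, 2, 1, 5, 1, 4, 1, 2]
Each d has probability 1/8, so the pmf of τ is: f(1) = 3/8, f(2) = 1/4, f(4) = 1/8, f(5) = 1/4
Let p_n(j) = P(N_n = j), with p_0 = [1]. Condition on τ_1: p_n(0) = P(τ > n), and for j >= 1, p_n(j) = Σ_{k<=n} f(k)·p_{n−k}(j−1)
p_1 = [5/8, 3/8]  (j = 0..1)
p_2 = [3/8, 31/64, 9/64]  (j = 0..2)
p_3 = [3/8, 19/64, 141/512, 27/512]  (j = 0..3)
p_4 = [1/4, 23/64, 119/512, 567/4096, 81/4096]  (j = 0..4)
p_5 = [0, 33/64, 131/512, 639/4096, 2133/32768, 243/32768]  (j = 0..5)
p_6 = [0, 17/64, 7/16, 703/4096, 3051/32768, 7695/262144, 729/262144]  (j = 0..6)
E[N_6] = Σ j·p_6(j) = 574465/262144;  E[N_6²] = Σ j²·p_6(j) = 1542459/262144
Var[N_6] = 1542459/262144 − (574465/262144)² = 74336335871/68719476736


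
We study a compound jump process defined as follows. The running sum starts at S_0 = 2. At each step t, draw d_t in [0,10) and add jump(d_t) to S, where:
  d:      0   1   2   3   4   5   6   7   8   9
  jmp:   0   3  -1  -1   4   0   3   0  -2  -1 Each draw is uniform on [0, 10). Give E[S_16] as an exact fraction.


10

Outcome values over d=0..9: [0, 3, -1, -1, 4, 0, 3, 0, -2, -1]
Σy = 5, Σy² = 41, M = 10
μ = 5/10 = 1/2,  σ² = 41/10 − (1/2)² = 77/20
E[S_16] = 2 + 16·(1/2) = 10


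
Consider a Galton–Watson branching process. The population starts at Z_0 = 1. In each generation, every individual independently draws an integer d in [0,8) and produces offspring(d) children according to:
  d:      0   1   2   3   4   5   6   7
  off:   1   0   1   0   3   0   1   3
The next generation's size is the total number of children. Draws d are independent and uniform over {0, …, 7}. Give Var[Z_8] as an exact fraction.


10931221841250015/281474976710656

Outcome values over d=0..7: [1, 0, 1, 0, 3, 0, 1, 3]
Σy = 9, Σy² = 21, M = 8
μ = 9/8 = 9/8,  σ² = 21/8 − (9/8)² = 87/64
V_0 = 0, E_0 = 1
V_1 = 87/64·E_0 + (9/8)²·V_0 = 87/64;  E_1 = 9/8
V_2 = 87/64·E_1 + (9/8)²·V_1 = 13311/4096;  E_2 = 81/64
V_3 = 87/64·E_2 + (9/8)²·V_2 = 1529199/262144;  E_3 = 729/512
V_4 = 87/64·E_3 + (9/8)²·V_3 = 156337695/16777216;  E_4 = 6561/4096
V_5 = 87/64·E_4 + (9/8)²·V_4 = 15001378767/1073741824;  E_5 = 59049/32768
V_6 = 87/64·E_5 + (9/8)²·V_5 = 1383449514111/68719476736;  E_6 = 531441/262144
V_7 = 87/64·E_6 + (9/8)²·V_6 = 124179734689839/4398046511104;  E_7 = 4782969/2097152
V_8 = 87/64·E_7 + (9/8)²·V_7 = 10931221841250015/281474976710656;  E_8 = 43046721/16777216


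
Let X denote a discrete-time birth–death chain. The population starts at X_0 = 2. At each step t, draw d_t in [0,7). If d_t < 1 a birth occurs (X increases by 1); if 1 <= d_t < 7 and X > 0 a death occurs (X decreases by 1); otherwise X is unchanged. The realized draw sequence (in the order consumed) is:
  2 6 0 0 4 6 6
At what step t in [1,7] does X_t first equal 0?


2

t=0: X=2, d=2 → death, X_1=1
t=1: X=1, d=6 → death, X_2=0
t=2: X=0, d=0 → birth, X_3=1
t=3: X=1, d=0 → birth, X_4=2
t=4: X=2, d=4 → death, X_5=1
t=5: X=1, d=6 → death, X_6=0
t=6: X=0, d=6 → hold, X_7=0


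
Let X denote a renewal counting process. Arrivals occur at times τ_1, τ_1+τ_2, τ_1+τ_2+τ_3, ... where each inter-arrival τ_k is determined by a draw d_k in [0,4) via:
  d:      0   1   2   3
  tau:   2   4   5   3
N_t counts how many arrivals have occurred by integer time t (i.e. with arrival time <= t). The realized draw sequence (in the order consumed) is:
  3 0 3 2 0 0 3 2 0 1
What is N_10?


draw d_1=3: τ_1=3, arrival time A_1=3
draw d_2=0: τ_2=2, arrival time A_2=5
draw d_3=3: τ_3=3, arrival time A_3=8
draw d_4=2: τ_4=5, arrival time A_4=13
draw d_5=0: τ_5=2, arrival time A_5=15
draw d_6=0: τ_6=2, arrival time A_6=17
draw d_7=3: τ_7=3, arrival time A_7=20
draw d_8=2: τ_8=5, arrival time A_8=25
draw d_9=0: τ_9=2, arrival time A_9=27
draw d_10=1: τ_10=4, arrival time A_10=31
N_t over t=0..10: 0:0 1:0 2:0 3:1 4:1 5:2 6:2 7:2 8:3 9:3 10:3

3


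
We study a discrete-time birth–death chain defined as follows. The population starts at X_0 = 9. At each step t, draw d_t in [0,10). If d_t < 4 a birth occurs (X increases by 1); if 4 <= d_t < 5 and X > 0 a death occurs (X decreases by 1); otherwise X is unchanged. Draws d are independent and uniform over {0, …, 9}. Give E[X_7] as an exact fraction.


X can drop by at most 1 per step and X_0 = 9 > T = 7, so X_t >= 9 − t >= 2 > 0 for every t <= 7: the floor at 0 (the 'and X > 0' condition) never binds. Hence X_7 = X_0 + Σ_{t<7} Y_t with i.i.d. increments Y_t = y(d_t) ∈ {+1, −1, 0}.
Outcome values over d=0..9: [1, 1, 1, 1, -1, 0, 0, 0, 0, 0]
Σy = 3, Σy² = 5, M = 10
μ = 3/10 = 3/10,  σ² = 5/10 − (3/10)² = 41/100
E[X_7] = 9 + 7·(3/10) = 111/10

111/10


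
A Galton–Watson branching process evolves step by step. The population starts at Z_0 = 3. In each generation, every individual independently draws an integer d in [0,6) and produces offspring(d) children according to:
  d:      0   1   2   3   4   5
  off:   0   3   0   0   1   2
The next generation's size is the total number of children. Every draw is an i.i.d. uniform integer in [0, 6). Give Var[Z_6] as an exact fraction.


24

Outcome values over d=0..5: [0, 3, 0, 0, 1, 2]
Σy = 6, Σy² = 14, M = 6
μ = 6/6 = 1,  σ² = 14/6 − (1)² = 4/3
V_0 = 0, E_0 = 3
V_1 = 4/3·E_0 + (1)²·V_0 = 4;  E_1 = 3
V_2 = 4/3·E_1 + (1)²·V_1 = 8;  E_2 = 3
V_3 = 4/3·E_2 + (1)²·V_2 = 12;  E_3 = 3
V_4 = 4/3·E_3 + (1)²·V_3 = 16;  E_4 = 3
V_5 = 4/3·E_4 + (1)²·V_4 = 20;  E_5 = 3
V_6 = 4/3·E_5 + (1)²·V_5 = 24;  E_6 = 3


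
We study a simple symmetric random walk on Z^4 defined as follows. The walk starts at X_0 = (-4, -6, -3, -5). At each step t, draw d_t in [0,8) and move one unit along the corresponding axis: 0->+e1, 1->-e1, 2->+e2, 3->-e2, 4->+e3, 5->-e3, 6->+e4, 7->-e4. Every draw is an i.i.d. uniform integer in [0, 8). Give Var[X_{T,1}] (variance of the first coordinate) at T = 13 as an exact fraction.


Outcome values over d=0..7: [1, -1, 0, 0, 0, 0, 0, 0]
Σy = 0, Σy² = 2, M = 8
μ = 0/8 = 0,  σ² = 2/8 − (0)² = 1/4
Independent increments: Var[X_13] = 13·σ² = 13·(1/4) = 13/4

13/4


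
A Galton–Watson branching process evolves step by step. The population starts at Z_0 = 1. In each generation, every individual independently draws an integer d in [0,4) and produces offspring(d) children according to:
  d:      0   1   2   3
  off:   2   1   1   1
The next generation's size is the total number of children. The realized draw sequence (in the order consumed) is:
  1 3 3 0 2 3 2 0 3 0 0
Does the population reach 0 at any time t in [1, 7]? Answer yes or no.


no

gen 0: Z_0=1, draws=[1], offspring=[1], Z_1=1
gen 1: Z_1=1, draws=[3], offspring=[1], Z_2=1
gen 2: Z_2=1, draws=[3], offspring=[1], Z_3=1
gen 3: Z_3=1, draws=[0], offspring=[2], Z_4=2
gen 4: Z_4=2, draws=[2, 3], offspring=[1, 1], Z_5=2
gen 5: Z_5=2, draws=[2, 0], offspring=[1, 2], Z_6=3
gen 6: Z_6=3, draws=[3, 0, 0], offspring=[1, 2, 2], Z_7=5


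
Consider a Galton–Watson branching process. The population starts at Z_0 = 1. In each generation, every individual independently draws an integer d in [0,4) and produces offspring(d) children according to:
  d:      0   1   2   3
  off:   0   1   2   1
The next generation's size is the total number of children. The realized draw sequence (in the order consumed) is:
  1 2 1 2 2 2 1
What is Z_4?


5

gen 0: Z_0=1, draws=[1], offspring=[1], Z_1=1
gen 1: Z_1=1, draws=[2], offspring=[2], Z_2=2
gen 2: Z_2=2, draws=[1, 2], offspring=[1, 2], Z_3=3
gen 3: Z_3=3, draws=[2, 2, 1], offspring=[2, 2, 1], Z_4=5


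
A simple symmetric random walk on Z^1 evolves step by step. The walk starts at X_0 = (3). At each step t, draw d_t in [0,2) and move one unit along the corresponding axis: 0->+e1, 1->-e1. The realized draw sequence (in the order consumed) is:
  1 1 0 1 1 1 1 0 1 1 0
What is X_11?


(-2)

t=0: X=(3), d=1 → -e1, X_1=(2)
t=1: X=(2), d=1 → -e1, X_2=(1)
t=2: X=(1), d=0 → +e1, X_3=(2)
t=3: X=(2), d=1 → -e1, X_4=(1)
t=4: X=(1), d=1 → -e1, X_5=(0)
t=5: X=(0), d=1 → -e1, X_6=(-1)
t=6: X=(-1), d=1 → -e1, X_7=(-2)
t=7: X=(-2), d=0 → +e1, X_8=(-1)
t=8: X=(-1), d=1 → -e1, X_9=(-2)
t=9: X=(-2), d=1 → -e1, X_10=(-3)
t=10: X=(-3), d=0 → +e1, X_11=(-2)


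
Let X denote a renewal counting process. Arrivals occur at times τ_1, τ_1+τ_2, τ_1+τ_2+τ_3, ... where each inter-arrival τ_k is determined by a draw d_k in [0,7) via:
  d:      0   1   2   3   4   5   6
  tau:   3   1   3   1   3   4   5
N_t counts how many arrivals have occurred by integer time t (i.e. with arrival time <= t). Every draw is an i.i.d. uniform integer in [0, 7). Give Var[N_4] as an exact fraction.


3038206/5764801

Inter-arrival values over d=0..6: [3, 1, 3, 1, 3, 4, 5]
Each d has probability 1/7, so the pmf of τ is: f(1) = 2/7, f(3) = 3/7, f(4) = 1/7, f(5) = 1/7
Let p_n(j) = P(N_n = j), with p_0 = [1]. Condition on τ_1: p_n(0) = P(τ > n), and for j >= 1, p_n(j) = Σ_{k<=n} f(k)·p_{n−k}(j−1)
p_1 = [5/7, 2/7]  (j = 0..1)
p_2 = [5/7, 10/49, 4/49]  (j = 0..2)
p_3 = [2/7, 31/49, 20/343, 8/343]  (j = 0..3)
p_4 = [1/7, 26/49, 104/343, 40/2401, 16/2401]  (j = 0..4)
E[N_4] = Σ j·p_4(j) = 2914/2401;  E[N_4²] = Σ j²·p_4(j) = 2
Var[N_4] = 2 − (2914/2401)² = 3038206/5764801


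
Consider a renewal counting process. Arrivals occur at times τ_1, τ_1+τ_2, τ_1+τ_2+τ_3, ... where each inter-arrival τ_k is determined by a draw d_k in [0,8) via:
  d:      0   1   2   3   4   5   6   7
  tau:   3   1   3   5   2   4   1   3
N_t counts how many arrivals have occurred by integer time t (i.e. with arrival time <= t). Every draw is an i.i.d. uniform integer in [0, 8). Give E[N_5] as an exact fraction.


1657/1024

Inter-arrival values over d=0..7: [3, 1, 3, 5, 2, 4, 1, 3]
Each d has probability 1/8, so the pmf of τ is: f(1) = 1/4, f(2) = 1/8, f(3) = 3/8, f(4) = 1/8, f(5) = 1/8
Renewal equation for m(n) = E[N_n]: condition on τ_1 = k (if k <= n, one arrival plus a fresh copy on the remaining n−k steps): m(n) = F(n) + Σ_{k<=n} f(k)·m(n−k), where F(n) = P(τ <= n) and m(0) = 0
m(1) = F(1) = 1/4
m(2) = F(2) + f(1)·m(1) = 3/8 + 1/4·1/4 = 7/16
m(3) = F(3) + f(1)·m(2) + f(2)·m(1) = 3/4 + 1/4·7/16 + 1/8·1/4 = 57/64
m(4) = F(4) + f(1)·m(3) + f(2)·m(2) + f(3)·m(1) = 7/8 + 1/4·57/64 + 1/8·7/16 + 3/8·1/4 = 319/256
m(5) = F(5) + f(1)·m(4) + f(2)·m(3) + f(3)·m(2) + f(4)·m(1) = 1 + 1/4·319/256 + 1/8·57/64 + 3/8·7/16 + 1/8·1/4 = 1657/1024
E[N_5] = m(5) = 1657/1024


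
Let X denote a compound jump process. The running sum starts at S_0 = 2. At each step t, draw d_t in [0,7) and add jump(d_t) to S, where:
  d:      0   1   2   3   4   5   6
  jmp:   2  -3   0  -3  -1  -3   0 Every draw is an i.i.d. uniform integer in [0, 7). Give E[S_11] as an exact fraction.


Outcome values over d=0..6: [2, -3, 0, -3, -1, -3, 0]
Σy = -8, Σy² = 32, M = 7
μ = -8/7 = -8/7,  σ² = 32/7 − (-8/7)² = 160/49
E[S_11] = 2 + 11·(-8/7) = -74/7

-74/7


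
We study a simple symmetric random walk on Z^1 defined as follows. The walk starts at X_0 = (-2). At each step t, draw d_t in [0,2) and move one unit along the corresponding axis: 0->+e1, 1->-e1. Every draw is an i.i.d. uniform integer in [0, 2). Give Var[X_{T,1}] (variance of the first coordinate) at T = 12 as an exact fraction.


12

Outcome values over d=0..1: [1, -1]
Σy = 0, Σy² = 2, M = 2
μ = 0/2 = 0,  σ² = 2/2 − (0)² = 1
Independent increments: Var[X_12] = 12·σ² = 12·(1) = 12


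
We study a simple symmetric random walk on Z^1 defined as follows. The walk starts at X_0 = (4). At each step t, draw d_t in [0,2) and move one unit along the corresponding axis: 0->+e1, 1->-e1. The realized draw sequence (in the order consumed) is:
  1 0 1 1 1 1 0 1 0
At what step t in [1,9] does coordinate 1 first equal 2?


4

t=0: X=(4), d=1 → -e1, X_1=(3)
t=1: X=(3), d=0 → +e1, X_2=(4)
t=2: X=(4), d=1 → -e1, X_3=(3)
t=3: X=(3), d=1 → -e1, X_4=(2)
t=4: X=(2), d=1 → -e1, X_5=(1)
t=5: X=(1), d=1 → -e1, X_6=(0)
t=6: X=(0), d=0 → +e1, X_7=(1)
t=7: X=(1), d=1 → -e1, X_8=(0)
t=8: X=(0), d=0 → +e1, X_9=(1)


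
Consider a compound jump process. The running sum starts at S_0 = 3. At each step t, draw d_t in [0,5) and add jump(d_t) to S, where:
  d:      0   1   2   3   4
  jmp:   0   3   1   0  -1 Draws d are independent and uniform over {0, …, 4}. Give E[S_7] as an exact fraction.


Outcome values over d=0..4: [0, 3, 1, 0, -1]
Σy = 3, Σy² = 11, M = 5
μ = 3/5 = 3/5,  σ² = 11/5 − (3/5)² = 46/25
E[S_7] = 3 + 7·(3/5) = 36/5

36/5


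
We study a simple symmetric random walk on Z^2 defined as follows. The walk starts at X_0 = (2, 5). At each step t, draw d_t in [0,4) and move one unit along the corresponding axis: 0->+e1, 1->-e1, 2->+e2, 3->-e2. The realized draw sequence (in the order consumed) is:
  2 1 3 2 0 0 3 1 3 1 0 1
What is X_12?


(1, 4)

t=0: X=(2, 5), d=2 → +e2, X_1=(2, 6)
t=1: X=(2, 6), d=1 → -e1, X_2=(1, 6)
t=2: X=(1, 6), d=3 → -e2, X_3=(1, 5)
t=3: X=(1, 5), d=2 → +e2, X_4=(1, 6)
t=4: X=(1, 6), d=0 → +e1, X_5=(2, 6)
t=5: X=(2, 6), d=0 → +e1, X_6=(3, 6)
t=6: X=(3, 6), d=3 → -e2, X_7=(3, 5)
t=7: X=(3, 5), d=1 → -e1, X_8=(2, 5)
t=8: X=(2, 5), d=3 → -e2, X_9=(2, 4)
t=9: X=(2, 4), d=1 → -e1, X_10=(1, 4)
t=10: X=(1, 4), d=0 → +e1, X_11=(2, 4)
t=11: X=(2, 4), d=1 → -e1, X_12=(1, 4)


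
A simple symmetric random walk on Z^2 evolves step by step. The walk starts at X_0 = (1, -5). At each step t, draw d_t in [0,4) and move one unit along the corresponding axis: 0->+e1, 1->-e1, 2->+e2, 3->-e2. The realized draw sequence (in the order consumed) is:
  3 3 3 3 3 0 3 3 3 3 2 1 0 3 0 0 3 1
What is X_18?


(3, -15)

t=0: X=(1, -5), d=3 → -e2, X_1=(1, -6)
t=1: X=(1, -6), d=3 → -e2, X_2=(1, -7)
t=2: X=(1, -7), d=3 → -e2, X_3=(1, -8)
t=3: X=(1, -8), d=3 → -e2, X_4=(1, -9)
t=4: X=(1, -9), d=3 → -e2, X_5=(1, -10)
t=5: X=(1, -10), d=0 → +e1, X_6=(2, -10)
t=6: X=(2, -10), d=3 → -e2, X_7=(2, -11)
t=7: X=(2, -11), d=3 → -e2, X_8=(2, -12)
t=8: X=(2, -12), d=3 → -e2, X_9=(2, -13)
t=9: X=(2, -13), d=3 → -e2, X_10=(2, -14)
t=10: X=(2, -14), d=2 → +e2, X_11=(2, -13)
t=11: X=(2, -13), d=1 → -e1, X_12=(1, -13)
t=12: X=(1, -13), d=0 → +e1, X_13=(2, -13)
t=13: X=(2, -13), d=3 → -e2, X_14=(2, -14)
t=14: X=(2, -14), d=0 → +e1, X_15=(3, -14)
t=15: X=(3, -14), d=0 → +e1, X_16=(4, -14)
t=16: X=(4, -14), d=3 → -e2, X_17=(4, -15)
t=17: X=(4, -15), d=1 → -e1, X_18=(3, -15)


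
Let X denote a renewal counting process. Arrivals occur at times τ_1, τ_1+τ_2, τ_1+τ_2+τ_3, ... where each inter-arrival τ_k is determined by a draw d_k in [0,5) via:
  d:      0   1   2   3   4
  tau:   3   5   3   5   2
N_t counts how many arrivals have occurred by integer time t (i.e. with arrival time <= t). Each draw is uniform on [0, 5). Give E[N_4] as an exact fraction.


16/25

Inter-arrival values over d=0..4: [3, 5, 3, 5, 2]
Each d has probability 1/5, so the pmf of τ is: f(2) = 1/5, f(3) = 2/5, f(5) = 2/5
Renewal equation for m(n) = E[N_n]: condition on τ_1 = k (if k <= n, one arrival plus a fresh copy on the remaining n−k steps): m(n) = F(n) + Σ_{k<=n} f(k)·m(n−k), where F(n) = P(τ <= n) and m(0) = 0
m(1) = F(1) = 0
m(2) = F(2) = 1/5
m(3) = F(3) = 3/5
m(4) = F(4) + f(2)·m(2) = 3/5 + 1/5·1/5 = 16/25
E[N_4] = m(4) = 16/25


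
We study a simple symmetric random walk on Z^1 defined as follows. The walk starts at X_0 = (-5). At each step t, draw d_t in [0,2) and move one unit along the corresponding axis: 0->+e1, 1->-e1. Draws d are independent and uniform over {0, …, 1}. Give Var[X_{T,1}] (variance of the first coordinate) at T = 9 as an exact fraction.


Outcome values over d=0..1: [1, -1]
Σy = 0, Σy² = 2, M = 2
μ = 0/2 = 0,  σ² = 2/2 − (0)² = 1
Independent increments: Var[X_9] = 9·σ² = 9·(1) = 9

9


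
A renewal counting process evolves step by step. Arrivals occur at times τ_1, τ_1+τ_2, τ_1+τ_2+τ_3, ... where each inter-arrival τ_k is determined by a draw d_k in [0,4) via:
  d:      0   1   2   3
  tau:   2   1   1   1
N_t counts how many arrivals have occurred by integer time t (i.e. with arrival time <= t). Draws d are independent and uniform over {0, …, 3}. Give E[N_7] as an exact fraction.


Inter-arrival values over d=0..3: [2, 1, 1, 1]
Each d has probability 1/4, so the pmf of τ is: f(1) = 3/4, f(2) = 1/4
Renewal equation for m(n) = E[N_n]: condition on τ_1 = k (if k <= n, one arrival plus a fresh copy on the remaining n−k steps): m(n) = F(n) + Σ_{k<=n} f(k)·m(n−k), where F(n) = P(τ <= n) and m(0) = 0
m(1) = F(1) = 3/4
m(2) = F(2) + f(1)·m(1) = 1 + 3/4·3/4 = 25/16
m(3) = F(3) + f(1)·m(2) + f(2)·m(1) = 1 + 3/4·25/16 + 1/4·3/4 = 151/64
m(4) = F(4) + f(1)·m(3) + f(2)·m(2) = 1 + 3/4·151/64 + 1/4·25/16 = 809/256
m(5) = F(5) + f(1)·m(4) + f(2)·m(3) = 1 + 3/4·809/256 + 1/4·151/64 = 4055/1024
m(6) = F(6) + f(1)·m(5) + f(2)·m(4) = 1 + 3/4·4055/1024 + 1/4·809/256 = 19497/4096
m(7) = F(7) + f(1)·m(6) + f(2)·m(5) = 1 + 3/4·19497/4096 + 1/4·4055/1024 = 91095/16384
E[N_7] = m(7) = 91095/16384

91095/16384


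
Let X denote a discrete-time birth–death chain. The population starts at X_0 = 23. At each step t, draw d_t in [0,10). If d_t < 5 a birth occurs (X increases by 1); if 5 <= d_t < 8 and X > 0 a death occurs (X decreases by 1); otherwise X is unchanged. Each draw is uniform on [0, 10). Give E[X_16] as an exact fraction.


X can drop by at most 1 per step and X_0 = 23 > T = 16, so X_t >= 23 − t >= 7 > 0 for every t <= 16: the floor at 0 (the 'and X > 0' condition) never binds. Hence X_16 = X_0 + Σ_{t<16} Y_t with i.i.d. increments Y_t = y(d_t) ∈ {+1, −1, 0}.
Outcome values over d=0..9: [1, 1, 1, 1, 1, -1, -1, -1, 0, 0]
Σy = 2, Σy² = 8, M = 10
μ = 2/10 = 1/5,  σ² = 8/10 − (1/5)² = 19/25
E[X_16] = 23 + 16·(1/5) = 131/5

131/5


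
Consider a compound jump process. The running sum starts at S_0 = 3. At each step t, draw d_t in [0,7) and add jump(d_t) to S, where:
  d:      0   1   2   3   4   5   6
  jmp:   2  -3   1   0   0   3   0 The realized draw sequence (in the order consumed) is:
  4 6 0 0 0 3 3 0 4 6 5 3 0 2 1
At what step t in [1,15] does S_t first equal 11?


8

t=0: S=3, d=4, jump=0, S_1=3
t=1: S=3, d=6, jump=0, S_2=3
t=2: S=3, d=0, jump=2, S_3=5
t=3: S=5, d=0, jump=2, S_4=7
t=4: S=7, d=0, jump=2, S_5=9
t=5: S=9, d=3, jump=0, S_6=9
t=6: S=9, d=3, jump=0, S_7=9
t=7: S=9, d=0, jump=2, S_8=11
t=8: S=11, d=4, jump=0, S_9=11
t=9: S=11, d=6, jump=0, S_10=11
t=10: S=11, d=5, jump=3, S_11=14
t=11: S=14, d=3, jump=0, S_12=14
t=12: S=14, d=0, jump=2, S_13=16
t=13: S=16, d=2, jump=1, S_14=17
t=14: S=17, d=1, jump=-3, S_15=14


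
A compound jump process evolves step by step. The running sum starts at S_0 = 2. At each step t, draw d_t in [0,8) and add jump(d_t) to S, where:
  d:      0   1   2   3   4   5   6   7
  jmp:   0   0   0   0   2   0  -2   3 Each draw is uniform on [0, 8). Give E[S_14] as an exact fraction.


29/4

Outcome values over d=0..7: [0, 0, 0, 0, 2, 0, -2, 3]
Σy = 3, Σy² = 17, M = 8
μ = 3/8 = 3/8,  σ² = 17/8 − (3/8)² = 127/64
E[S_14] = 2 + 14·(3/8) = 29/4


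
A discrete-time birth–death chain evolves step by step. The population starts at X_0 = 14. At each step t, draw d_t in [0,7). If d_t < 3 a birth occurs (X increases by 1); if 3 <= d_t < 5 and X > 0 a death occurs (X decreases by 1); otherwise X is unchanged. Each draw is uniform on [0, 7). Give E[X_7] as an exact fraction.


X can drop by at most 1 per step and X_0 = 14 > T = 7, so X_t >= 14 − t >= 7 > 0 for every t <= 7: the floor at 0 (the 'and X > 0' condition) never binds. Hence X_7 = X_0 + Σ_{t<7} Y_t with i.i.d. increments Y_t = y(d_t) ∈ {+1, −1, 0}.
Outcome values over d=0..6: [1, 1, 1, -1, -1, 0, 0]
Σy = 1, Σy² = 5, M = 7
μ = 1/7 = 1/7,  σ² = 5/7 − (1/7)² = 34/49
E[X_7] = 14 + 7·(1/7) = 15

15


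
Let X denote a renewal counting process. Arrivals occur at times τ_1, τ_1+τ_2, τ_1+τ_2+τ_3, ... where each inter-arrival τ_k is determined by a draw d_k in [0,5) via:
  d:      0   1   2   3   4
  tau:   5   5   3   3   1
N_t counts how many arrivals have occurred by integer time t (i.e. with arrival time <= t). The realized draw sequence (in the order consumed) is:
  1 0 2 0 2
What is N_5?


1

draw d_1=1: τ_1=5, arrival time A_1=5
draw d_2=0: τ_2=5, arrival time A_2=10
draw d_3=2: τ_3=3, arrival time A_3=13
draw d_4=0: τ_4=5, arrival time A_4=18
draw d_5=2: τ_5=3, arrival time A_5=21
N_t over t=0..5: 0:0 1:0 2:0 3:0 4:0 5:1


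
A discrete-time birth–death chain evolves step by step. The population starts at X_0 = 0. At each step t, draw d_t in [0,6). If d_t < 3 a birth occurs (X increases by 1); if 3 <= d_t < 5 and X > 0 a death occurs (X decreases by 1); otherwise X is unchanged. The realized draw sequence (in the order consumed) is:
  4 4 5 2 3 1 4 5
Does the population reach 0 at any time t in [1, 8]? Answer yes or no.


yes

t=0: X=0, d=4 → hold, X_1=0
t=1: X=0, d=4 → hold, X_2=0
t=2: X=0, d=5 → hold, X_3=0
t=3: X=0, d=2 → birth, X_4=1
t=4: X=1, d=3 → death, X_5=0
t=5: X=0, d=1 → birth, X_6=1
t=6: X=1, d=4 → death, X_7=0
t=7: X=0, d=5 → hold, X_8=0


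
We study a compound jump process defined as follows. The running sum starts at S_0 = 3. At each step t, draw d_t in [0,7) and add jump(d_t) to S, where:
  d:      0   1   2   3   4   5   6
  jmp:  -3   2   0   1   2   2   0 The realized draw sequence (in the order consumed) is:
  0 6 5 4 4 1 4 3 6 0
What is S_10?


t=0: S=3, d=0, jump=-3, S_1=0
t=1: S=0, d=6, jump=0, S_2=0
t=2: S=0, d=5, jump=2, S_3=2
t=3: S=2, d=4, jump=2, S_4=4
t=4: S=4, d=4, jump=2, S_5=6
t=5: S=6, d=1, jump=2, S_6=8
t=6: S=8, d=4, jump=2, S_7=10
t=7: S=10, d=3, jump=1, S_8=11
t=8: S=11, d=6, jump=0, S_9=11
t=9: S=11, d=0, jump=-3, S_10=8

8


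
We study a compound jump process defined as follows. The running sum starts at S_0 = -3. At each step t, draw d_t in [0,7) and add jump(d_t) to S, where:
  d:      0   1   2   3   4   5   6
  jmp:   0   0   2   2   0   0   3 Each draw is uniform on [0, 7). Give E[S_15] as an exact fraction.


12

Outcome values over d=0..6: [0, 0, 2, 2, 0, 0, 3]
Σy = 7, Σy² = 17, M = 7
μ = 7/7 = 1,  σ² = 17/7 − (1)² = 10/7
E[S_15] = -3 + 15·(1) = 12


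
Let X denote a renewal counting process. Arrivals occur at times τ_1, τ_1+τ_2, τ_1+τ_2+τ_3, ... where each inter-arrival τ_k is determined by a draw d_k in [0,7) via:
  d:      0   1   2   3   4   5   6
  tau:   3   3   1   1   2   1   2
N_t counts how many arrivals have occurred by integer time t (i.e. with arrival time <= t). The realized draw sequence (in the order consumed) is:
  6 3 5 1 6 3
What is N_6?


3

draw d_1=6: τ_1=2, arrival time A_1=2
draw d_2=3: τ_2=1, arrival time A_2=3
draw d_3=5: τ_3=1, arrival time A_3=4
draw d_4=1: τ_4=3, arrival time A_4=7
draw d_5=6: τ_5=2, arrival time A_5=9
draw d_6=3: τ_6=1, arrival time A_6=10
N_t over t=0..6: 0:0 1:0 2:1 3:2 4:3 5:3 6:3


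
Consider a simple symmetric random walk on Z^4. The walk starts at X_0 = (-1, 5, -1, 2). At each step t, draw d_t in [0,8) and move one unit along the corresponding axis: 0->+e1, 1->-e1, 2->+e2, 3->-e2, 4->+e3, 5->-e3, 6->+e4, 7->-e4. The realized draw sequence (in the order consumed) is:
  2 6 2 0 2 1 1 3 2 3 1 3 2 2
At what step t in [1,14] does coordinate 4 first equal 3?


t=0: X=(-1, 5, -1, 2), d=2 → +e2, X_1=(-1, 6, -1, 2)
t=1: X=(-1, 6, -1, 2), d=6 → +e4, X_2=(-1, 6, -1, 3)
t=2: X=(-1, 6, -1, 3), d=2 → +e2, X_3=(-1, 7, -1, 3)
t=3: X=(-1, 7, -1, 3), d=0 → +e1, X_4=(0, 7, -1, 3)
t=4: X=(0, 7, -1, 3), d=2 → +e2, X_5=(0, 8, -1, 3)
t=5: X=(0, 8, -1, 3), d=1 → -e1, X_6=(-1, 8, -1, 3)
t=6: X=(-1, 8, -1, 3), d=1 → -e1, X_7=(-2, 8, -1, 3)
t=7: X=(-2, 8, -1, 3), d=3 → -e2, X_8=(-2, 7, -1, 3)
t=8: X=(-2, 7, -1, 3), d=2 → +e2, X_9=(-2, 8, -1, 3)
t=9: X=(-2, 8, -1, 3), d=3 → -e2, X_10=(-2, 7, -1, 3)
t=10: X=(-2, 7, -1, 3), d=1 → -e1, X_11=(-3, 7, -1, 3)
t=11: X=(-3, 7, -1, 3), d=3 → -e2, X_12=(-3, 6, -1, 3)
t=12: X=(-3, 6, -1, 3), d=2 → +e2, X_13=(-3, 7, -1, 3)
t=13: X=(-3, 7, -1, 3), d=2 → +e2, X_14=(-3, 8, -1, 3)

2


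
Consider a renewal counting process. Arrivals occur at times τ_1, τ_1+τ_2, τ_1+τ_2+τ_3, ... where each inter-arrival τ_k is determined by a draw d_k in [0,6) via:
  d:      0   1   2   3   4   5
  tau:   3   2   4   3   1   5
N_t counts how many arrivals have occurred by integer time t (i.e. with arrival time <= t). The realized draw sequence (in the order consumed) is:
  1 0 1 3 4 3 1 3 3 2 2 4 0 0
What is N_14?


6

draw d_1=1: τ_1=2, arrival time A_1=2
draw d_2=0: τ_2=3, arrival time A_2=5
draw d_3=1: τ_3=2, arrival time A_3=7
draw d_4=3: τ_4=3, arrival time A_4=10
draw d_5=4: τ_5=1, arrival time A_5=11
draw d_6=3: τ_6=3, arrival time A_6=14
draw d_7=1: τ_7=2, arrival time A_7=16
draw d_8=3: τ_8=3, arrival time A_8=19
draw d_9=3: τ_9=3, arrival time A_9=22
draw d_10=2: τ_10=4, arrival time A_10=26
draw d_11=2: τ_11=4, arrival time A_11=30
draw d_12=4: τ_12=1, arrival time A_12=31
draw d_13=0: τ_13=3, arrival time A_13=34
draw d_14=0: τ_14=3, arrival time A_14=37
N_t over t=0..14: 0:0 1:0 2:1 3:1 4:1 5:2 6:2 7:3 8:3 9:3 10:4 11:5 12:5 13:5 14:6


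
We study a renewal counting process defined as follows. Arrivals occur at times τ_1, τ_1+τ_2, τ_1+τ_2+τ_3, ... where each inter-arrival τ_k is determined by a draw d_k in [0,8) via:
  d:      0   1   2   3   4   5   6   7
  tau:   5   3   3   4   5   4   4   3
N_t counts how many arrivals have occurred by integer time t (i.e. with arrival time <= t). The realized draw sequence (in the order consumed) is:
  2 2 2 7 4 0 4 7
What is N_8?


2

draw d_1=2: τ_1=3, arrival time A_1=3
draw d_2=2: τ_2=3, arrival time A_2=6
draw d_3=2: τ_3=3, arrival time A_3=9
draw d_4=7: τ_4=3, arrival time A_4=12
draw d_5=4: τ_5=5, arrival time A_5=17
draw d_6=0: τ_6=5, arrival time A_6=22
draw d_7=4: τ_7=5, arrival time A_7=27
draw d_8=7: τ_8=3, arrival time A_8=30
N_t over t=0..8: 0:0 1:0 2:0 3:1 4:1 5:1 6:2 7:2 8:2


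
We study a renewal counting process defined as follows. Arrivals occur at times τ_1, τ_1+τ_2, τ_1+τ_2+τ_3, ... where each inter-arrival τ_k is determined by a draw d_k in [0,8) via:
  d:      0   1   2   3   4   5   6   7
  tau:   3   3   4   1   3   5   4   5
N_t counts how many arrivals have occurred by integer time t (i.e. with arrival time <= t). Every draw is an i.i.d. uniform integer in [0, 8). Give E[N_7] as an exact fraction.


3489289/2097152

Inter-arrival values over d=0..7: [3, 3, 4, 1, 3, 5, 4, 5]
Each d has probability 1/8, so the pmf of τ is: f(1) = 1/8, f(3) = 3/8, f(4) = 1/4, f(5) = 1/4
Renewal equation for m(n) = E[N_n]: condition on τ_1 = k (if k <= n, one arrival plus a fresh copy on the remaining n−k steps): m(n) = F(n) + Σ_{k<=n} f(k)·m(n−k), where F(n) = P(τ <= n) and m(0) = 0
m(1) = F(1) = 1/8
m(2) = F(2) + f(1)·m(1) = 1/8 + 1/8·1/8 = 9/64
m(3) = F(3) + f(1)·m(2) = 1/2 + 1/8·9/64 = 265/512
m(4) = F(4) + f(1)·m(3) + f(3)·m(1) = 3/4 + 1/8·265/512 + 3/8·1/8 = 3529/4096
m(5) = F(5) + f(1)·m(4) + f(3)·m(2) + f(4)·m(1) = 1 + 1/8·3529/4096 + 3/8·9/64 + 1/4·1/8 = 39049/32768
m(6) = F(6) + f(1)·m(5) + f(3)·m(3) + f(4)·m(2) + f(5)·m(1) = 1 + 1/8·39049/32768 + 3/8·265/512 + 1/4·9/64 + 1/4·1/8 = 369481/262144
m(7) = F(7) + f(1)·m(6) + f(3)·m(4) + f(4)·m(3) + f(5)·m(2) = 1 + 1/8·369481/262144 + 3/8·3529/4096 + 1/4·265/512 + 1/4·9/64 = 3489289/2097152
E[N_7] = m(7) = 3489289/2097152


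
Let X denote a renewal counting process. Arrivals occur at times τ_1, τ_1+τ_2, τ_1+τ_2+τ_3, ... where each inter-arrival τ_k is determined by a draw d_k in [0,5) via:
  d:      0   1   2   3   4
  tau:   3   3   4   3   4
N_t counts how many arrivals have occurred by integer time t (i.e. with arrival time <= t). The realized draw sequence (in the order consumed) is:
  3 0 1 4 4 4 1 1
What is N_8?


draw d_1=3: τ_1=3, arrival time A_1=3
draw d_2=0: τ_2=3, arrival time A_2=6
draw d_3=1: τ_3=3, arrival time A_3=9
draw d_4=4: τ_4=4, arrival time A_4=13
draw d_5=4: τ_5=4, arrival time A_5=17
draw d_6=4: τ_6=4, arrival time A_6=21
draw d_7=1: τ_7=3, arrival time A_7=24
draw d_8=1: τ_8=3, arrival time A_8=27
N_t over t=0..8: 0:0 1:0 2:0 3:1 4:1 5:1 6:2 7:2 8:2

2


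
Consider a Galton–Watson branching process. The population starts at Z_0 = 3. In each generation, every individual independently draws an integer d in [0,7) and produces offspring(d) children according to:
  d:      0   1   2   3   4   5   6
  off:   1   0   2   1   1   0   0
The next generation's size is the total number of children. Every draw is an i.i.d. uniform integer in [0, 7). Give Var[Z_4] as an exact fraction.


Outcome values over d=0..6: [1, 0, 2, 1, 1, 0, 0]
Σy = 5, Σy² = 7, M = 7
μ = 5/7 = 5/7,  σ² = 7/7 − (5/7)² = 24/49
V_0 = 0, E_0 = 3
V_1 = 24/49·E_0 + (5/7)²·V_0 = 72/49;  E_1 = 15/7
V_2 = 24/49·E_1 + (5/7)²·V_1 = 4320/2401;  E_2 = 75/49
V_3 = 24/49·E_2 + (5/7)²·V_2 = 196200/117649;  E_3 = 375/343
V_4 = 24/49·E_3 + (5/7)²·V_3 = 7992000/5764801;  E_4 = 1875/2401

7992000/5764801


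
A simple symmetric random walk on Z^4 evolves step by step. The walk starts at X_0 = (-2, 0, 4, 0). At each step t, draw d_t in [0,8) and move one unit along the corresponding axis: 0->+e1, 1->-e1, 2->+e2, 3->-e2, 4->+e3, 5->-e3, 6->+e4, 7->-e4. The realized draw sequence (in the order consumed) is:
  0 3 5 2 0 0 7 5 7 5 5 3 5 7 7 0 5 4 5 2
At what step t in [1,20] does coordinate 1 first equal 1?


6

t=0: X=(-2, 0, 4, 0), d=0 → +e1, X_1=(-1, 0, 4, 0)
t=1: X=(-1, 0, 4, 0), d=3 → -e2, X_2=(-1, -1, 4, 0)
t=2: X=(-1, -1, 4, 0), d=5 → -e3, X_3=(-1, -1, 3, 0)
t=3: X=(-1, -1, 3, 0), d=2 → +e2, X_4=(-1, 0, 3, 0)
t=4: X=(-1, 0, 3, 0), d=0 → +e1, X_5=(0, 0, 3, 0)
t=5: X=(0, 0, 3, 0), d=0 → +e1, X_6=(1, 0, 3, 0)
t=6: X=(1, 0, 3, 0), d=7 → -e4, X_7=(1, 0, 3, -1)
t=7: X=(1, 0, 3, -1), d=5 → -e3, X_8=(1, 0, 2, -1)
t=8: X=(1, 0, 2, -1), d=7 → -e4, X_9=(1, 0, 2, -2)
t=9: X=(1, 0, 2, -2), d=5 → -e3, X_10=(1, 0, 1, -2)
t=10: X=(1, 0, 1, -2), d=5 → -e3, X_11=(1, 0, 0, -2)
t=11: X=(1, 0, 0, -2), d=3 → -e2, X_12=(1, -1, 0, -2)
t=12: X=(1, -1, 0, -2), d=5 → -e3, X_13=(1, -1, -1, -2)
t=13: X=(1, -1, -1, -2), d=7 → -e4, X_14=(1, -1, -1, -3)
t=14: X=(1, -1, -1, -3), d=7 → -e4, X_15=(1, -1, -1, -4)
t=15: X=(1, -1, -1, -4), d=0 → +e1, X_16=(2, -1, -1, -4)
t=16: X=(2, -1, -1, -4), d=5 → -e3, X_17=(2, -1, -2, -4)
t=17: X=(2, -1, -2, -4), d=4 → +e3, X_18=(2, -1, -1, -4)
t=18: X=(2, -1, -1, -4), d=5 → -e3, X_19=(2, -1, -2, -4)
t=19: X=(2, -1, -2, -4), d=2 → +e2, X_20=(2, 0, -2, -4)


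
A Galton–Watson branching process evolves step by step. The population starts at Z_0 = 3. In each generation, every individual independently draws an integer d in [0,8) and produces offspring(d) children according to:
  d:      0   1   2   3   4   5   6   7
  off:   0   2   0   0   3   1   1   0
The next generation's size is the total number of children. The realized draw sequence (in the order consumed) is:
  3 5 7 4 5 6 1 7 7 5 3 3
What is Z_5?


0

gen 0: Z_0=3, draws=[3, 5, 7], offspring=[0, 1, 0], Z_1=1
gen 1: Z_1=1, draws=[4], offspring=[3], Z_2=3
gen 2: Z_2=3, draws=[5, 6, 1], offspring=[1, 1, 2], Z_3=4
gen 3: Z_3=4, draws=[7, 7, 5, 3], offspring=[0, 0, 1, 0], Z_4=1
gen 4: Z_4=1, draws=[3], offspring=[0], Z_5=0


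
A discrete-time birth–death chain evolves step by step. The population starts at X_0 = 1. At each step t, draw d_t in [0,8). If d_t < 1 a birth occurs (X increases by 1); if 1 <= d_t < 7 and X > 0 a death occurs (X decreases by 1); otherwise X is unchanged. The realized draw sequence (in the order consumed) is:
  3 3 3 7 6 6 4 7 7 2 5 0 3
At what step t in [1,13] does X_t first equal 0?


1

t=0: X=1, d=3 → death, X_1=0
t=1: X=0, d=3 → hold, X_2=0
t=2: X=0, d=3 → hold, X_3=0
t=3: X=0, d=7 → hold, X_4=0
t=4: X=0, d=6 → hold, X_5=0
t=5: X=0, d=6 → hold, X_6=0
t=6: X=0, d=4 → hold, X_7=0
t=7: X=0, d=7 → hold, X_8=0
t=8: X=0, d=7 → hold, X_9=0
t=9: X=0, d=2 → hold, X_10=0
t=10: X=0, d=5 → hold, X_11=0
t=11: X=0, d=0 → birth, X_12=1
t=12: X=1, d=3 → death, X_13=0


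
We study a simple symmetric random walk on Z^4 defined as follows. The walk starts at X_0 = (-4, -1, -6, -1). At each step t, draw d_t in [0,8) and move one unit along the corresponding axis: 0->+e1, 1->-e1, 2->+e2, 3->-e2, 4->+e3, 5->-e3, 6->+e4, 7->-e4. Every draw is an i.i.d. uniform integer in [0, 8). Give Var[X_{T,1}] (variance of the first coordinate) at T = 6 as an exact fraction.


3/2

Outcome values over d=0..7: [1, -1, 0, 0, 0, 0, 0, 0]
Σy = 0, Σy² = 2, M = 8
μ = 0/8 = 0,  σ² = 2/8 − (0)² = 1/4
Independent increments: Var[X_6] = 6·σ² = 6·(1/4) = 3/2


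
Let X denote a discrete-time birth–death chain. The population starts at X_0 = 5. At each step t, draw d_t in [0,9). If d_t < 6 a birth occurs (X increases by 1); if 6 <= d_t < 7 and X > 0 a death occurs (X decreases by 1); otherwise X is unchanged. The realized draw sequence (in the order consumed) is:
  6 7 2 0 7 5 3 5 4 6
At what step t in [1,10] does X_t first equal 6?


4

t=0: X=5, d=6 → death, X_1=4
t=1: X=4, d=7 → hold, X_2=4
t=2: X=4, d=2 → birth, X_3=5
t=3: X=5, d=0 → birth, X_4=6
t=4: X=6, d=7 → hold, X_5=6
t=5: X=6, d=5 → birth, X_6=7
t=6: X=7, d=3 → birth, X_7=8
t=7: X=8, d=5 → birth, X_8=9
t=8: X=9, d=4 → birth, X_9=10
t=9: X=10, d=6 → death, X_10=9


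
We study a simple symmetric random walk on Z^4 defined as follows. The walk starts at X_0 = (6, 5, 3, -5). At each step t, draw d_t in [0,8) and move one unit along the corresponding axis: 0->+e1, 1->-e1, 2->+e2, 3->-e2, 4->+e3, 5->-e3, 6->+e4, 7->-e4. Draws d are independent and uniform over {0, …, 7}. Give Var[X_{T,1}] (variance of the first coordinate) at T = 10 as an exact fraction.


5/2

Outcome values over d=0..7: [1, -1, 0, 0, 0, 0, 0, 0]
Σy = 0, Σy² = 2, M = 8
μ = 0/8 = 0,  σ² = 2/8 − (0)² = 1/4
Independent increments: Var[X_10] = 10·σ² = 10·(1/4) = 5/2


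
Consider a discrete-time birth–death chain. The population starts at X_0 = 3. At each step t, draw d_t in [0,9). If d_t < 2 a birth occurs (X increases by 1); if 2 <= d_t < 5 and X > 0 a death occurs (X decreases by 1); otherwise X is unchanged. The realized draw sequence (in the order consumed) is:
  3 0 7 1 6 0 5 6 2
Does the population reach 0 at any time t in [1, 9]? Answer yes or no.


t=0: X=3, d=3 → death, X_1=2
t=1: X=2, d=0 → birth, X_2=3
t=2: X=3, d=7 → hold, X_3=3
t=3: X=3, d=1 → birth, X_4=4
t=4: X=4, d=6 → hold, X_5=4
t=5: X=4, d=0 → birth, X_6=5
t=6: X=5, d=5 → hold, X_7=5
t=7: X=5, d=6 → hold, X_8=5
t=8: X=5, d=2 → death, X_9=4

no
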